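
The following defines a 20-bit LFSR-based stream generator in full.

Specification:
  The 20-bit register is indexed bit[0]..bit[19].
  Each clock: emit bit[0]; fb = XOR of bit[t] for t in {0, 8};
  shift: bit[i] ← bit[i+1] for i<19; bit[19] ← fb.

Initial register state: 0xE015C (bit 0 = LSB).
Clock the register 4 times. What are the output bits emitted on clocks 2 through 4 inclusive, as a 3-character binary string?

011

reg_0 = 0xE015C
clock 1: out=0, reg = 0xF00AE
clock 2: out=0, reg = 0x78057
clock 3: out=1, reg = 0xBC02B
clock 4: out=1, reg = 0xDE015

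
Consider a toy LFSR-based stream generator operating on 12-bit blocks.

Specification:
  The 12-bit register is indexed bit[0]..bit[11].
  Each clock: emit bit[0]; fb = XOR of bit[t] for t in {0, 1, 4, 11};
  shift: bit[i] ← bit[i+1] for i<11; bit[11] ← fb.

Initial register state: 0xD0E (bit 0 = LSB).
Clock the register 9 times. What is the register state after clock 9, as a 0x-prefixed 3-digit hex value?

0x646

reg_0 = 0xD0E
clock 1: out=0, reg = 0x687
clock 2: out=1, reg = 0x343
clock 3: out=1, reg = 0x1A1
clock 4: out=1, reg = 0x8D0
clock 5: out=0, reg = 0x468
clock 6: out=0, reg = 0x234
clock 7: out=0, reg = 0x91A
clock 8: out=0, reg = 0xC8D
clock 9: out=1, reg = 0x646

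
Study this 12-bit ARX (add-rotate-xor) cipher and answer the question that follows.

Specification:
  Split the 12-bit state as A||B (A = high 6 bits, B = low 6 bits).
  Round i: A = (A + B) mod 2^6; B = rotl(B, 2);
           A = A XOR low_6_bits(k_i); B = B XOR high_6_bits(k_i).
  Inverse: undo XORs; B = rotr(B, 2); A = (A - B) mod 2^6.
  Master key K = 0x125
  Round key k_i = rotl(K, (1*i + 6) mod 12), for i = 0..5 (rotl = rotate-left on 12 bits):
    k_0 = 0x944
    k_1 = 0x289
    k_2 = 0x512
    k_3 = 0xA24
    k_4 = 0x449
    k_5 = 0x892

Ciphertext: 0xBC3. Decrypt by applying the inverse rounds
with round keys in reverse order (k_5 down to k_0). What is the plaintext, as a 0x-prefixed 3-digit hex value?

s_0 = ciphertext = 0xBC3
s_1 = InvRound(s_0, k_5) = 0x958
s_2 = InvRound(s_1, k_4) = 0x692
s_3 = InvRound(s_2, k_3) = 0x42E
s_4 = InvRound(s_3, k_2) = 0x52E
s_5 = InvRound(s_4, k_1) = 0x509
s_6 = InvRound(s_5, k_0) = 0x14B

0x14B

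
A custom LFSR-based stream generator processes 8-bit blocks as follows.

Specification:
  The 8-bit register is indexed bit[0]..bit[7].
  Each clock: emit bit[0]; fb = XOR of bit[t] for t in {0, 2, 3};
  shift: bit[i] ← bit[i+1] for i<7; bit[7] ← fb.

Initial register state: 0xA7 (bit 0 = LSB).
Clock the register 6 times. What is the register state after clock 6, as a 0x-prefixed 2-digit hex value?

reg_0 = 0xA7
clock 1: out=1, reg = 0x53
clock 2: out=1, reg = 0xA9
clock 3: out=1, reg = 0x54
clock 4: out=0, reg = 0xAA
clock 5: out=0, reg = 0xD5
clock 6: out=1, reg = 0x6A

0x6A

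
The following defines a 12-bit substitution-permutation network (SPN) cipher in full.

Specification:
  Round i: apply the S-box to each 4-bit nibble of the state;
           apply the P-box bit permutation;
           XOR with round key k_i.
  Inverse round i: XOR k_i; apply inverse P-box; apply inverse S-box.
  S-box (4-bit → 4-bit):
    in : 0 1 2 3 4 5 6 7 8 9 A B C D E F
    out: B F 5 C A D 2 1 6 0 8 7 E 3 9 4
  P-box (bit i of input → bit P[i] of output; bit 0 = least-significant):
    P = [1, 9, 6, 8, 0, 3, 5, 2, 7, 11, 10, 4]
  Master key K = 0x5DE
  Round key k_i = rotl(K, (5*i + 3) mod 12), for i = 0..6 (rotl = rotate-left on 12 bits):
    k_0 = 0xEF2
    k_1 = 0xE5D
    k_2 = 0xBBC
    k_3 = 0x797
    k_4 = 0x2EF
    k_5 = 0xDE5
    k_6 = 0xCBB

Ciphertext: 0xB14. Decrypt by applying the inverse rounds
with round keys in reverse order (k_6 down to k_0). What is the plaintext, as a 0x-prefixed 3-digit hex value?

s_0 = ciphertext = 0xB14
s_1 = InvRound(s_0, k_6) = 0x210
s_2 = InvRound(s_1, k_5) = 0x15C
s_3 = InvRound(s_2, k_4) = 0xE20
s_4 = InvRound(s_3, k_3) = 0x05E
s_5 = InvRound(s_4, k_2) = 0xDF1
s_6 = InvRound(s_5, k_1) = 0x7C4
s_7 = InvRound(s_6, k_0) = 0x43E

0x43E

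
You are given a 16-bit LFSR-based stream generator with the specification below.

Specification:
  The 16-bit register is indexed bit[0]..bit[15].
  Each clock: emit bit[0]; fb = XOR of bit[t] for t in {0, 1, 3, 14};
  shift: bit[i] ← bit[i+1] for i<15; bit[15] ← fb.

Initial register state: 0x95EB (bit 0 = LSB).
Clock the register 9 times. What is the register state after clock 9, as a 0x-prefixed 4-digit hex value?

reg_0 = 0x95EB
clock 1: out=1, reg = 0xCAF5
clock 2: out=1, reg = 0x657A
clock 3: out=0, reg = 0xB2BD
clock 4: out=1, reg = 0x595E
clock 5: out=0, reg = 0xACAF
clock 6: out=1, reg = 0xD657
clock 7: out=1, reg = 0xEB2B
clock 8: out=1, reg = 0x7595
clock 9: out=1, reg = 0x3ACA

0x3ACA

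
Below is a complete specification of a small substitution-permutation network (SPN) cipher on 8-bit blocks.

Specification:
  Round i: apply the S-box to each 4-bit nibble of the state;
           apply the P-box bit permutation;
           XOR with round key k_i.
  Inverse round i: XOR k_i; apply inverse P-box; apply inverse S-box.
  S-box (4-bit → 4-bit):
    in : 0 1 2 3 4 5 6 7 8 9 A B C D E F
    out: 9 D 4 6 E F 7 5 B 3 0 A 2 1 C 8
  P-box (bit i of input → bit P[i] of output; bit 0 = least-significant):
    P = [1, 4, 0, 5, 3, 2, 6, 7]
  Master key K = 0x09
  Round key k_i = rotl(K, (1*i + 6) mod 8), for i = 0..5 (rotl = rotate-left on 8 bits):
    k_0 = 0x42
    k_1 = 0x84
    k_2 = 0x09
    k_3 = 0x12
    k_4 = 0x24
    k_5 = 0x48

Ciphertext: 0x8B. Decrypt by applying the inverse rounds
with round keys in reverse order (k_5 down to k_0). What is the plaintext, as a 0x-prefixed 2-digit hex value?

s_0 = ciphertext = 0x8B
s_1 = InvRound(s_0, k_5) = 0xE7
s_2 = InvRound(s_1, k_4) = 0xE7
s_3 = InvRound(s_2, k_3) = 0x44
s_4 = InvRound(s_3, k_2) = 0x62
s_5 = InvRound(s_4, k_1) = 0x40
s_6 = InvRound(s_5, k_0) = 0xAD

0xAD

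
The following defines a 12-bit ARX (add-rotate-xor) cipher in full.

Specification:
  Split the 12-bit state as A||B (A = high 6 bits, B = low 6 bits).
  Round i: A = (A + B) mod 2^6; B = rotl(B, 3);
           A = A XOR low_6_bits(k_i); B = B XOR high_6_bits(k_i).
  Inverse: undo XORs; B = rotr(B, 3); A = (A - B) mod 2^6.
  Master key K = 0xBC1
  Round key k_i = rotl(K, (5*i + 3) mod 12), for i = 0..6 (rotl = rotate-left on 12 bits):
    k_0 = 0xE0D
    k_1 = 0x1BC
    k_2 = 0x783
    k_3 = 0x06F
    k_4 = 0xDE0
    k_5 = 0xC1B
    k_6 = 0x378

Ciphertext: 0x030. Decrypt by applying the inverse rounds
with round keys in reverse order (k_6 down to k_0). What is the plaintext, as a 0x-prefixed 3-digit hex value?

0x992

s_0 = ciphertext = 0x030
s_1 = InvRound(s_0, k_6) = 0x26F
s_2 = InvRound(s_1, k_5) = 0x5FB
s_3 = InvRound(s_2, k_4) = 0x5A1
s_4 = InvRound(s_3, k_3) = 0xD44
s_5 = InvRound(s_4, k_2) = 0x8D3
s_6 = InvRound(s_5, k_1) = 0xD6A
s_7 = InvRound(s_6, k_0) = 0x992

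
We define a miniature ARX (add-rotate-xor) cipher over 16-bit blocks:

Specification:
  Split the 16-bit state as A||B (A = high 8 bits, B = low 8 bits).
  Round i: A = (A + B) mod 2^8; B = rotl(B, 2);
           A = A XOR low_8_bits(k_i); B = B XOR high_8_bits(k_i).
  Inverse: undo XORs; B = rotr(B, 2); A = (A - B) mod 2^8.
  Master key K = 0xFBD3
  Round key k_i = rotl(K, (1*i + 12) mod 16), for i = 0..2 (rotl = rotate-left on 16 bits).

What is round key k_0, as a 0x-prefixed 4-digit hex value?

K = 0xFBD3
k_0 = rotl(K, (1*0+12) mod 16) = rotl(K, 12) = 0x3FBD

0x3FBD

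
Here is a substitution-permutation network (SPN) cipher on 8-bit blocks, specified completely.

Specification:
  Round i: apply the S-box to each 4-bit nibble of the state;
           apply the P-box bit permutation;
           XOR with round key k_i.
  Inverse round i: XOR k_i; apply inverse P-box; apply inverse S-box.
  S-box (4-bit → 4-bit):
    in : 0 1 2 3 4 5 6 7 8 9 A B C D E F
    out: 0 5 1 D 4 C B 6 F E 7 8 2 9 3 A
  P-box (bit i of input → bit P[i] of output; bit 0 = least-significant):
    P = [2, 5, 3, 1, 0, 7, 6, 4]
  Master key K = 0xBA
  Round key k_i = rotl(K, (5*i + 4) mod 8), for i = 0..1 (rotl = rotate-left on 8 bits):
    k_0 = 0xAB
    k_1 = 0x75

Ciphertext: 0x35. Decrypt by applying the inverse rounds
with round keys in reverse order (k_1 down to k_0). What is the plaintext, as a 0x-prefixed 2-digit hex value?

s_0 = ciphertext = 0x35
s_1 = InvRound(s_0, k_1) = 0x40
s_2 = InvRound(s_1, k_0) = 0xA9

0xA9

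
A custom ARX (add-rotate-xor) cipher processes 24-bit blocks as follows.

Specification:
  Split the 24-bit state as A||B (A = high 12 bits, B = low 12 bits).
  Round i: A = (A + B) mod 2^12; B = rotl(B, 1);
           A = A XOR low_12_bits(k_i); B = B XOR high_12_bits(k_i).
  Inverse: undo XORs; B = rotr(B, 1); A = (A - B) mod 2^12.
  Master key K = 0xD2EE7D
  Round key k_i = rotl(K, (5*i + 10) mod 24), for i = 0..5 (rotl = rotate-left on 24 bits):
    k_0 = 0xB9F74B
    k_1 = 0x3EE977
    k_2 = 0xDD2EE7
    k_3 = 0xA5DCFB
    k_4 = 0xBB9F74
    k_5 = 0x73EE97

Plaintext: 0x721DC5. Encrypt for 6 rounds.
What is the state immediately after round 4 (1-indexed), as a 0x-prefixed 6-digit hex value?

s_0 = plaintext = 0x721DC5
s_1 = Round(s_0, k_0) = 0x3AD014
s_2 = Round(s_1, k_1) = 0xAB63C6
s_3 = Round(s_2, k_2) = 0x09BA5E
s_4 = Round(s_3, k_3) = 0x602EE0
s_5 = Round(s_4, k_4) = 0xB96678
s_6 = Round(s_5, k_5) = 0xC99BCE

0x602EE0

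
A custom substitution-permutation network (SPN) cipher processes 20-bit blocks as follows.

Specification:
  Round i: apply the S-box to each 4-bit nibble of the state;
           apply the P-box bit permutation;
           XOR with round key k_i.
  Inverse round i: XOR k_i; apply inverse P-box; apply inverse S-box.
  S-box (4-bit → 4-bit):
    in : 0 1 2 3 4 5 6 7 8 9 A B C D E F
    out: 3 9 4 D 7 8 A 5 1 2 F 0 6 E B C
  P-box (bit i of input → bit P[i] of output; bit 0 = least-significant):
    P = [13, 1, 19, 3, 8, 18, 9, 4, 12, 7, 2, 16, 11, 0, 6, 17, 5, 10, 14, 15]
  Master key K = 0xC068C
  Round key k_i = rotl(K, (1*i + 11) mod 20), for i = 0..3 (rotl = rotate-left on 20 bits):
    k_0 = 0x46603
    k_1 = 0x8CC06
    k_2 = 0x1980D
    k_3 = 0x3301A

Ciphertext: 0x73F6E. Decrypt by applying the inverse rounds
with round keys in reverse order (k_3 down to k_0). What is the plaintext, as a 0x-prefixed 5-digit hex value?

s_0 = ciphertext = 0x73F6E
s_1 = InvRound(s_0, k_3) = 0x072AB
s_2 = InvRound(s_1, k_2) = 0x38D20
s_3 = InvRound(s_2, k_1) = 0x75F8C
s_4 = InvRound(s_3, k_0) = 0xBEA8E

0xBEA8E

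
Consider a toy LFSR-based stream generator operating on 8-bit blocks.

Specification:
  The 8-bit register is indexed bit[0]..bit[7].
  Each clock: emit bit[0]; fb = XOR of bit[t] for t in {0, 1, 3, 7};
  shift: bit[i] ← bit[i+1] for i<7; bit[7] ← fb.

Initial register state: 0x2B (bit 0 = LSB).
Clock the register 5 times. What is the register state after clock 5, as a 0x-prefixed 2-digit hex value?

reg_0 = 0x2B
clock 1: out=1, reg = 0x95
clock 2: out=1, reg = 0x4A
clock 3: out=0, reg = 0x25
clock 4: out=1, reg = 0x92
clock 5: out=0, reg = 0x49

0x49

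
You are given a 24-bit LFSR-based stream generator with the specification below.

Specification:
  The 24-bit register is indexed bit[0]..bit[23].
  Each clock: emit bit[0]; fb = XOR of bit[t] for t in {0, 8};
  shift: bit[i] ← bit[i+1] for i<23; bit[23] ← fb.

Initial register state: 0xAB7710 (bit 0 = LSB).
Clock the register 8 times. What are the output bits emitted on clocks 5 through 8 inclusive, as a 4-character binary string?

reg_0 = 0xAB7710
clock 1: out=0, reg = 0xD5BB88
clock 2: out=0, reg = 0xEADDC4
clock 3: out=0, reg = 0xF56EE2
clock 4: out=0, reg = 0x7AB771
clock 5: out=1, reg = 0x3D5BB8
clock 6: out=0, reg = 0x9EADDC
clock 7: out=0, reg = 0xCF56EE
clock 8: out=0, reg = 0x67AB77

1000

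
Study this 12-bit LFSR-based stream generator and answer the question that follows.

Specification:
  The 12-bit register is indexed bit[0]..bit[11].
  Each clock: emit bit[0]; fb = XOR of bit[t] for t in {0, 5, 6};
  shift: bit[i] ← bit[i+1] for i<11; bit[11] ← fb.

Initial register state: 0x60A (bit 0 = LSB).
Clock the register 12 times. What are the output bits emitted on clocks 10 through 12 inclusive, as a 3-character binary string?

reg_0 = 0x60A
clock 1: out=0, reg = 0x305
clock 2: out=1, reg = 0x982
clock 3: out=0, reg = 0x4C1
clock 4: out=1, reg = 0x260
clock 5: out=0, reg = 0x130
clock 6: out=0, reg = 0x898
clock 7: out=0, reg = 0x44C
clock 8: out=0, reg = 0xA26
clock 9: out=0, reg = 0xD13
clock 10: out=1, reg = 0xE89
clock 11: out=1, reg = 0xF44
clock 12: out=0, reg = 0xFA2

110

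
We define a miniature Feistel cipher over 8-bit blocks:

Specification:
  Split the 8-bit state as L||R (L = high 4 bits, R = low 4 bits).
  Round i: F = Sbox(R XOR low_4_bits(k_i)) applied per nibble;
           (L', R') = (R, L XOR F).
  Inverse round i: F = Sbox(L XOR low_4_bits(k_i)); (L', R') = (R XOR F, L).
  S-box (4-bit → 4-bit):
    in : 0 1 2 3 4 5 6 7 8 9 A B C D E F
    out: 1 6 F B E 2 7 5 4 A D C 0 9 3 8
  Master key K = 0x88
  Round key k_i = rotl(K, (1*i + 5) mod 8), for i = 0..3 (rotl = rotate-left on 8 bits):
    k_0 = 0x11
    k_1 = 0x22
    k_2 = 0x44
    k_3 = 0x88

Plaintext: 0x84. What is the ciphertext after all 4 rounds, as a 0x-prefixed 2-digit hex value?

s_0 = plaintext = 0x84
s_1 = Round(s_0, k_0) = 0x4A
s_2 = Round(s_1, k_1) = 0xA0
s_3 = Round(s_2, k_2) = 0x04
s_4 = Round(s_3, k_3) = 0x40

0x40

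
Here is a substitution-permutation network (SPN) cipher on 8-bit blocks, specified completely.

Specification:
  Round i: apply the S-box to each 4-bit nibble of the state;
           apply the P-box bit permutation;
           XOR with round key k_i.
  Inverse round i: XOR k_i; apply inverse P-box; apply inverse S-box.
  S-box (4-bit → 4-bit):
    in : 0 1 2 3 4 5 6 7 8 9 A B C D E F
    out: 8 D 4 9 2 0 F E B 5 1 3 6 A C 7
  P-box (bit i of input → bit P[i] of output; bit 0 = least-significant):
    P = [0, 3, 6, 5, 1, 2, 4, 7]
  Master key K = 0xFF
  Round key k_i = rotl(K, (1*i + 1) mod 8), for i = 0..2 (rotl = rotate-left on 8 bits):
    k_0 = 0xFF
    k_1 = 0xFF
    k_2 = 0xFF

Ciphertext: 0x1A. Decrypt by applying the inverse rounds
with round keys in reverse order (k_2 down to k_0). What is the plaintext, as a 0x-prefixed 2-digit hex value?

0xA2

s_0 = ciphertext = 0x1A
s_1 = InvRound(s_0, k_2) = 0xD1
s_2 = InvRound(s_1, k_1) = 0xBD
s_3 = InvRound(s_2, k_0) = 0xA2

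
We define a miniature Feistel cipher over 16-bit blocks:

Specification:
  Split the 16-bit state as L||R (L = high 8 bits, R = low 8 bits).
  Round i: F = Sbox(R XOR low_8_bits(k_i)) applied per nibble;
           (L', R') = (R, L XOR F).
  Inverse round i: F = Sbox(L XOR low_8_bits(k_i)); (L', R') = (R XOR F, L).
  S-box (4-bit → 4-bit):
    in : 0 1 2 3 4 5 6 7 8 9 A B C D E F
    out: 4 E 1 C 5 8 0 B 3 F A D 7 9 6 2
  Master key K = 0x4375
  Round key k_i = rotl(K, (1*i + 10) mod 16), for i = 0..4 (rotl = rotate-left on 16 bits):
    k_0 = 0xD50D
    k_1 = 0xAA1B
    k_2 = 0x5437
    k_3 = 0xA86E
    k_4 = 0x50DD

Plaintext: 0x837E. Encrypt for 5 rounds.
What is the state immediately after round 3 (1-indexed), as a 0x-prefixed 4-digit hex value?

0x6BB8

s_0 = plaintext = 0x837E
s_1 = Round(s_0, k_0) = 0x7E3F
s_2 = Round(s_1, k_1) = 0x3F6B
s_3 = Round(s_2, k_2) = 0x6BB8
s_4 = Round(s_3, k_3) = 0xB8FB
s_5 = Round(s_4, k_4) = 0xFBA8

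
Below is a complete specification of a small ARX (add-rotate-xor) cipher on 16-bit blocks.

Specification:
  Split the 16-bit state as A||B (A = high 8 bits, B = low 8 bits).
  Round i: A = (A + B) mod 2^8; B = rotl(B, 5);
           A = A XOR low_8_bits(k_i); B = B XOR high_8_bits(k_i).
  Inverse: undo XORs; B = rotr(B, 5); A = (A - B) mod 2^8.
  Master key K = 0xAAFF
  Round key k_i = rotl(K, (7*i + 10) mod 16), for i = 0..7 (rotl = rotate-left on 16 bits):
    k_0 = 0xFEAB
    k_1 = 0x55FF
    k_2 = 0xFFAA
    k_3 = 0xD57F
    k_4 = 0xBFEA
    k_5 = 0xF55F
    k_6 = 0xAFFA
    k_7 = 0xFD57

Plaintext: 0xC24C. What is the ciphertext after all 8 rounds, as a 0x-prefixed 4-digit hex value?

0xE44C

s_0 = plaintext = 0xC24C
s_1 = Round(s_0, k_0) = 0xA577
s_2 = Round(s_1, k_1) = 0xE3BB
s_3 = Round(s_2, k_2) = 0x3488
s_4 = Round(s_3, k_3) = 0xC3C4
s_5 = Round(s_4, k_4) = 0x6D27
s_6 = Round(s_5, k_5) = 0xCB11
s_7 = Round(s_6, k_6) = 0x268D
s_8 = Round(s_7, k_7) = 0xE44C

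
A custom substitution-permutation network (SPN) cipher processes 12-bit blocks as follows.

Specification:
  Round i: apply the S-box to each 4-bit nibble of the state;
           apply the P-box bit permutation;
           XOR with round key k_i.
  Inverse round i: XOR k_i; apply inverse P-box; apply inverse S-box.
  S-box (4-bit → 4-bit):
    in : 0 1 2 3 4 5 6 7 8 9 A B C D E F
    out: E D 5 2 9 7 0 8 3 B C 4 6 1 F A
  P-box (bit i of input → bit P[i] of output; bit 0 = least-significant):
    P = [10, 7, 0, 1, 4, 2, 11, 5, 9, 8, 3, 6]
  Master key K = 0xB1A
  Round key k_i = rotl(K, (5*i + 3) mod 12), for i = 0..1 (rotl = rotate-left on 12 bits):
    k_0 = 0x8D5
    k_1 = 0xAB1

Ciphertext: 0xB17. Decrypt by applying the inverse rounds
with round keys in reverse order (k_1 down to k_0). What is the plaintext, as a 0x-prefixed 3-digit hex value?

0x5A7

s_0 = ciphertext = 0xB17
s_1 = InvRound(s_0, k_1) = 0x3FF
s_2 = InvRound(s_1, k_0) = 0x5A7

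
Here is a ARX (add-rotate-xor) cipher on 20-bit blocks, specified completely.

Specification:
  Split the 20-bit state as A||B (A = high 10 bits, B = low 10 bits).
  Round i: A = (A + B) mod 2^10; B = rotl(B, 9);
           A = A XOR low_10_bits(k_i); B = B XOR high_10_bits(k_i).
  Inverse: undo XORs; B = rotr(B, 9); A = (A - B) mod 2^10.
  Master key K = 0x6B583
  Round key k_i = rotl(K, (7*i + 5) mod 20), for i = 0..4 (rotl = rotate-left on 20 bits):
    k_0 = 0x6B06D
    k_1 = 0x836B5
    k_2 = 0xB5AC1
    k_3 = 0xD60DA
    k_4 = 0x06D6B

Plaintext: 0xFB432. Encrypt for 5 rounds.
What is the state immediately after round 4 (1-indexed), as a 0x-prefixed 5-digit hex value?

0x2FD06

s_0 = plaintext = 0xFB432
s_1 = Round(s_0, k_0) = 0x1C9B5
s_2 = Round(s_1, k_1) = 0x248D7
s_3 = Round(s_2, k_2) = 0xEA0BD
s_4 = Round(s_3, k_3) = 0x2FD06
s_5 = Round(s_4, k_4) = 0x2B898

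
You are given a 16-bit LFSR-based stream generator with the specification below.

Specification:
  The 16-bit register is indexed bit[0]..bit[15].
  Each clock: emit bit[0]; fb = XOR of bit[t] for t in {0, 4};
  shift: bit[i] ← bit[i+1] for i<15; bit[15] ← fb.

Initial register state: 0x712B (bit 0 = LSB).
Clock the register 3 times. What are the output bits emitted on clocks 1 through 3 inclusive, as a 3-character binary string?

110

reg_0 = 0x712B
clock 1: out=1, reg = 0xB895
clock 2: out=1, reg = 0x5C4A
clock 3: out=0, reg = 0x2E25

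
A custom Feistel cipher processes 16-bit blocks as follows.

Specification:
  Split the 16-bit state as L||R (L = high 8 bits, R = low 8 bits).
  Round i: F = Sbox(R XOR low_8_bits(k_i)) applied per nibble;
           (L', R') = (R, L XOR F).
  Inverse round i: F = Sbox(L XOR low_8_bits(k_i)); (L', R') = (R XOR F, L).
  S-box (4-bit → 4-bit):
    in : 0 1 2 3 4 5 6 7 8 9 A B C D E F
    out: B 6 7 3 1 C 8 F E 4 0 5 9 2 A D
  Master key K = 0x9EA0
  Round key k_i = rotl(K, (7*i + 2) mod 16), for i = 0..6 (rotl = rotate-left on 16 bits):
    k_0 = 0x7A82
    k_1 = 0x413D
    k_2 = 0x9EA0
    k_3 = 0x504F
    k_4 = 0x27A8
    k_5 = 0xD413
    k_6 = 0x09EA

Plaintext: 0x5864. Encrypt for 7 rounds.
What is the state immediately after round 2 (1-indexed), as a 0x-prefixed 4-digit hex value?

0xF0F6

s_0 = plaintext = 0x5864
s_1 = Round(s_0, k_0) = 0x64F0
s_2 = Round(s_1, k_1) = 0xF0F6
s_3 = Round(s_2, k_2) = 0xF638
s_4 = Round(s_3, k_3) = 0x3809
s_5 = Round(s_4, k_4) = 0x093E
s_6 = Round(s_5, k_5) = 0x3E7B
s_7 = Round(s_6, k_6) = 0x7B78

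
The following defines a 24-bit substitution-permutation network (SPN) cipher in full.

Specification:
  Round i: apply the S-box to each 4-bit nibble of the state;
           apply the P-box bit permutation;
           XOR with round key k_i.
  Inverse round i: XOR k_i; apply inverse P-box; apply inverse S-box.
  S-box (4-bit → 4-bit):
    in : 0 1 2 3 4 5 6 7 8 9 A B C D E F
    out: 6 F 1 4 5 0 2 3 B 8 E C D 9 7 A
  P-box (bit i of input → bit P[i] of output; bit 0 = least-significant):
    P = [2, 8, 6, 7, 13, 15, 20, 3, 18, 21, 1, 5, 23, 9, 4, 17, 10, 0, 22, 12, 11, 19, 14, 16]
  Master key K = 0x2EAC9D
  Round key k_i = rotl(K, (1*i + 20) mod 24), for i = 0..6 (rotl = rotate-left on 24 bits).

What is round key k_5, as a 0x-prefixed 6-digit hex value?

K = 0x2EAC9D
k_0 = rotl(K, (1*0+20) mod 24) = rotl(K, 20) = 0xD2EAC9
k_1 = rotl(K, (1*1+20) mod 24) = rotl(K, 21) = 0xA5D593
k_2 = rotl(K, (1*2+20) mod 24) = rotl(K, 22) = 0x4BAB27
k_3 = rotl(K, (1*3+20) mod 24) = rotl(K, 23) = 0x97564E
k_4 = rotl(K, (1*4+20) mod 24) = rotl(K, 0) = 0x2EAC9D
k_5 = rotl(K, (1*5+20) mod 24) = rotl(K, 1) = 0x5D593A

0x5D593A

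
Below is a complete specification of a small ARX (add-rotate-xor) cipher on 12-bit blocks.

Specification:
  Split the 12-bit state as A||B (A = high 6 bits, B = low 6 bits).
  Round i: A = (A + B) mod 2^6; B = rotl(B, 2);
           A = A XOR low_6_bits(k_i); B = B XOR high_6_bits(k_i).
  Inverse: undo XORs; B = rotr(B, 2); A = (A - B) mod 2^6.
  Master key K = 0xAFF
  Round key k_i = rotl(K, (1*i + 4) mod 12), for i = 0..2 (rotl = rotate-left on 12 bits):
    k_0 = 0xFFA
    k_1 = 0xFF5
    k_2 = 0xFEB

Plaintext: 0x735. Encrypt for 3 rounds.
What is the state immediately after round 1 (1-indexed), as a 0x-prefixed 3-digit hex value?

0xAE8

s_0 = plaintext = 0x735
s_1 = Round(s_0, k_0) = 0xAE8
s_2 = Round(s_1, k_1) = 0x99D
s_3 = Round(s_2, k_2) = 0xA0A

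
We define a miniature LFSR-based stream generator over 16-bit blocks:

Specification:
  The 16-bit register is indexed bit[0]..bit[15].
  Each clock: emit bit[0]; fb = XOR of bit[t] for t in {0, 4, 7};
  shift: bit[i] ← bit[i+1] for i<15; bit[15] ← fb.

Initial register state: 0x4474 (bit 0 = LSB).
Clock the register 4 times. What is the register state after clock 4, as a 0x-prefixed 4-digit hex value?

reg_0 = 0x4474
clock 1: out=0, reg = 0xA23A
clock 2: out=0, reg = 0xD11D
clock 3: out=1, reg = 0x688E
clock 4: out=0, reg = 0xB447

0xB447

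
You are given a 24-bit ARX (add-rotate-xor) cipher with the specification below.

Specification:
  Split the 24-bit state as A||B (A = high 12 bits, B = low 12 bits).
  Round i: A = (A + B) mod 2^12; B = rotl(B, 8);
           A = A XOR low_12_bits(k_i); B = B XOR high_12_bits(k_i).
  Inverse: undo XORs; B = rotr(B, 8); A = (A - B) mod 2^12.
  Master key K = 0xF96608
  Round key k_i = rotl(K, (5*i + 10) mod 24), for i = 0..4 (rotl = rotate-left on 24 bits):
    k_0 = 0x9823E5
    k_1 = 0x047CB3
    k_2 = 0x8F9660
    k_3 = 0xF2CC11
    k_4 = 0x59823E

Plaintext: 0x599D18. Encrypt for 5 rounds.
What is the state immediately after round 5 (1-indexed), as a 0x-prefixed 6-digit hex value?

0x37D5A0

s_0 = plaintext = 0x599D18
s_1 = Round(s_0, k_0) = 0x154153
s_2 = Round(s_1, k_1) = 0xE14352
s_3 = Round(s_2, k_2) = 0x706ACC
s_4 = Round(s_3, k_3) = 0xDC3380
s_5 = Round(s_4, k_4) = 0x37D5A0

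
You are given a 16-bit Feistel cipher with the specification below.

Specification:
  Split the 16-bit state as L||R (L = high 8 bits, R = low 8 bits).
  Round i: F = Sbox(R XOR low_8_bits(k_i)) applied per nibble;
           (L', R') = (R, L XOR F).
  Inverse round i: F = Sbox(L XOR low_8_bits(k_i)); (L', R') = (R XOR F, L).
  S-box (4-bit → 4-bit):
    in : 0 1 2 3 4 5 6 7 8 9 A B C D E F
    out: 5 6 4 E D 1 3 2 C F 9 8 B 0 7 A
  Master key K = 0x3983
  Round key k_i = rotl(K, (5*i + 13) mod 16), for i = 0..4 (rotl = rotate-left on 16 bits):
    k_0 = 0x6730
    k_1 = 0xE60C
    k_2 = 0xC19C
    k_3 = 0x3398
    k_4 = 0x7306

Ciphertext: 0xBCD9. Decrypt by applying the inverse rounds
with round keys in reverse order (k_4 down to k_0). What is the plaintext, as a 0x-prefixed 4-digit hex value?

s_0 = ciphertext = 0xBCD9
s_1 = InvRound(s_0, k_4) = 0x50BC
s_2 = InvRound(s_1, k_3) = 0x0050
s_3 = InvRound(s_2, k_2) = 0xAB00
s_4 = InvRound(s_3, k_1) = 0x92AB
s_5 = InvRound(s_4, k_0) = 0x3F92

0x3F92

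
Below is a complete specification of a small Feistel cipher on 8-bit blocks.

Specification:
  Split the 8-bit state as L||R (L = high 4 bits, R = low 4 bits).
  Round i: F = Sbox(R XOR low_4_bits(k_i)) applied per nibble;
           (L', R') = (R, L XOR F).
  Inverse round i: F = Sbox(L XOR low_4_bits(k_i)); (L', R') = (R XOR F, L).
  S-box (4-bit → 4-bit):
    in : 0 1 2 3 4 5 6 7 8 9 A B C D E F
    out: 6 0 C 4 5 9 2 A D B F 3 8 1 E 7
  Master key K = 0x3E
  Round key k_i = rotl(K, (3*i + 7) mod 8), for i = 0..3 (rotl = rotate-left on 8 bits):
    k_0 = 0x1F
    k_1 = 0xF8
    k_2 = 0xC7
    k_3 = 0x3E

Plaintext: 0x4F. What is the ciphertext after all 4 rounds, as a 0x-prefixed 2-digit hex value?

s_0 = plaintext = 0x4F
s_1 = Round(s_0, k_0) = 0xF2
s_2 = Round(s_1, k_1) = 0x20
s_3 = Round(s_2, k_2) = 0x08
s_4 = Round(s_3, k_3) = 0x82

0x82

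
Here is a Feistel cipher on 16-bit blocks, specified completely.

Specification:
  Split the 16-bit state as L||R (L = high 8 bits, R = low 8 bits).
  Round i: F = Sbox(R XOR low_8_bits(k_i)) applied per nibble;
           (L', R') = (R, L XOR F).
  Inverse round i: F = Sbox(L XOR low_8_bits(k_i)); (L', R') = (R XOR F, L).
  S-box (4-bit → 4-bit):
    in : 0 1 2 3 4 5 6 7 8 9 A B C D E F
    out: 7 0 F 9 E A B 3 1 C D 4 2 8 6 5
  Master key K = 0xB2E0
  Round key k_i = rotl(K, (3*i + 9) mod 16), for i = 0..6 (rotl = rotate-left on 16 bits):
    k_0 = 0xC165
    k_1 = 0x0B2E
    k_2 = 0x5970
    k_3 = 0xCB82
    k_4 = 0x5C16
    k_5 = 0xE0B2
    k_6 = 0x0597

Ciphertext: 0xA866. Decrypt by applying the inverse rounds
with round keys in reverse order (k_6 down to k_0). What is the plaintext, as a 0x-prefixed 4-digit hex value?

s_0 = ciphertext = 0xA866
s_1 = InvRound(s_0, k_6) = 0xF3A8
s_2 = InvRound(s_1, k_5) = 0x48F3
s_3 = InvRound(s_2, k_4) = 0x5548
s_4 = InvRound(s_3, k_3) = 0xCB55
s_5 = InvRound(s_4, k_2) = 0x11CB
s_6 = InvRound(s_5, k_1) = 0x5E11
s_7 = InvRound(s_6, k_0) = 0x855E

0x855E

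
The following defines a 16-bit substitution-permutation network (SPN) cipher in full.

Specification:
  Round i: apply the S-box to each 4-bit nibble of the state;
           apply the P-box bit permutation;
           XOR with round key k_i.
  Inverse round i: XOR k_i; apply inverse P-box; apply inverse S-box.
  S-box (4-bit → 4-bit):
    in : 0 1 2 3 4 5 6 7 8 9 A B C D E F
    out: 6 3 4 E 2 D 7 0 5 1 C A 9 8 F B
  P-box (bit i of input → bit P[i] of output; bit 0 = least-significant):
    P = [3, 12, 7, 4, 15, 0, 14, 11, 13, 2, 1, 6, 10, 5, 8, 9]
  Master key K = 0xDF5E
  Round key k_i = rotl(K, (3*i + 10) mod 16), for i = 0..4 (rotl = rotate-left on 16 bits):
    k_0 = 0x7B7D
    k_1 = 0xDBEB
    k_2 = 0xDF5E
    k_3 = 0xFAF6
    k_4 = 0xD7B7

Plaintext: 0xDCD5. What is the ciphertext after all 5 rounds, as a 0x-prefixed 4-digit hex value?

s_0 = plaintext = 0xDCD5
s_1 = Round(s_0, k_0) = 0x51A5
s_2 = Round(s_1, k_1) = 0xB477
s_3 = Round(s_2, k_2) = 0xDD7A
s_4 = Round(s_3, k_3) = 0xF826
s_5 = Round(s_4, k_4) = 0xA11D

0xA11D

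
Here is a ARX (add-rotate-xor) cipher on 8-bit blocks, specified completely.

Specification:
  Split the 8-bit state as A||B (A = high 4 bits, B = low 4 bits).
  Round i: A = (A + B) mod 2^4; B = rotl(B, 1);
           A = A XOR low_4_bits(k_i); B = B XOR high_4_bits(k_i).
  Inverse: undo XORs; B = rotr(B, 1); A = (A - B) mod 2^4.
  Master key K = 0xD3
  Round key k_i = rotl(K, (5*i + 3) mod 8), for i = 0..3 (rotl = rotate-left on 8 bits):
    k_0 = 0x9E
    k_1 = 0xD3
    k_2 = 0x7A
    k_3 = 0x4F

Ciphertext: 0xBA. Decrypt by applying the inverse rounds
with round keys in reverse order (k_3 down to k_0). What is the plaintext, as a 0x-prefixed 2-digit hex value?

0xDB

s_0 = ciphertext = 0xBA
s_1 = InvRound(s_0, k_3) = 0xD7
s_2 = InvRound(s_1, k_2) = 0x70
s_3 = InvRound(s_2, k_1) = 0x6E
s_4 = InvRound(s_3, k_0) = 0xDB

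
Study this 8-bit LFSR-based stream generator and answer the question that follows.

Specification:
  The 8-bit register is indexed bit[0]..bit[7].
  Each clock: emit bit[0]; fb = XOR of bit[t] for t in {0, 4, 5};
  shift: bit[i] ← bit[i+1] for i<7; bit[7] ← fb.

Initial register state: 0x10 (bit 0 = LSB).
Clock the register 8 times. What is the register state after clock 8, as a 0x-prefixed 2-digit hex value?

reg_0 = 0x10
clock 1: out=0, reg = 0x88
clock 2: out=0, reg = 0x44
clock 3: out=0, reg = 0x22
clock 4: out=0, reg = 0x91
clock 5: out=1, reg = 0x48
clock 6: out=0, reg = 0x24
clock 7: out=0, reg = 0x92
clock 8: out=0, reg = 0xC9

0xC9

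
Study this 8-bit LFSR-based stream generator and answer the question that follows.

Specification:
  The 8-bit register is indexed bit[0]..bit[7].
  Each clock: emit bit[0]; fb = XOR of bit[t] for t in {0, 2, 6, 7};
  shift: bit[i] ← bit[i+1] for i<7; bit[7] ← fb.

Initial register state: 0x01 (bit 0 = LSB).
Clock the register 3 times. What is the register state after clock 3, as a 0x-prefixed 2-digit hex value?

0x60

reg_0 = 0x01
clock 1: out=1, reg = 0x80
clock 2: out=0, reg = 0xC0
clock 3: out=0, reg = 0x60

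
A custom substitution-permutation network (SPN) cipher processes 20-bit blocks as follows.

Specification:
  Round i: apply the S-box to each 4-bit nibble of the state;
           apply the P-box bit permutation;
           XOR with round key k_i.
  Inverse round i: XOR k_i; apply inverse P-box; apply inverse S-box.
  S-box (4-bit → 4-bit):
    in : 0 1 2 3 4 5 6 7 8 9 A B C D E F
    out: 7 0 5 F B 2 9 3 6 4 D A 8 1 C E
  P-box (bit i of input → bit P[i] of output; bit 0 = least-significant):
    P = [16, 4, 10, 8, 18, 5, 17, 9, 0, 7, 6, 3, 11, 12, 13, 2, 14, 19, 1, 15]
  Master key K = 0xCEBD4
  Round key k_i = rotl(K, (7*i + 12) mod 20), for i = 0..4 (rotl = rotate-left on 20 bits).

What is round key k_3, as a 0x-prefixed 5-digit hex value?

0xA99D7

K = 0xCEBD4
k_0 = rotl(K, (7*0+12) mod 20) = rotl(K, 12) = 0xD4CEB
k_1 = rotl(K, (7*1+12) mod 20) = rotl(K, 19) = 0x675EA
k_2 = rotl(K, (7*2+12) mod 20) = rotl(K, 6) = 0xAF533
k_3 = rotl(K, (7*3+12) mod 20) = rotl(K, 13) = 0xA99D7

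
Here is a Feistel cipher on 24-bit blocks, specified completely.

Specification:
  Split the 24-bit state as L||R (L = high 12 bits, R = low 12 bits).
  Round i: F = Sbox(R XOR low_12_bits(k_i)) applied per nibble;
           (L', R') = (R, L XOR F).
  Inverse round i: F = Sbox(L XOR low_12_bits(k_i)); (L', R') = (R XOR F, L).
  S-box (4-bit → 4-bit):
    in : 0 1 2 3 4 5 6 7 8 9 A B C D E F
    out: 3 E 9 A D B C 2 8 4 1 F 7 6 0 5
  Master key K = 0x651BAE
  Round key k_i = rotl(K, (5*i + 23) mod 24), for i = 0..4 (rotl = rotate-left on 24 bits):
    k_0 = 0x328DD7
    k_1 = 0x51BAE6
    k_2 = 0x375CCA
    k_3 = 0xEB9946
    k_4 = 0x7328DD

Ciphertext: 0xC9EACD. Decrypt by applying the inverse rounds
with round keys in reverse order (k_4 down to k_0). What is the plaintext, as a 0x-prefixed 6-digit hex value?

0xA0BC73

s_0 = ciphertext = 0xC9EACD
s_1 = InvRound(s_0, k_4) = 0x717C9E
s_2 = InvRound(s_1, k_3) = 0xC20717
s_3 = InvRound(s_2, k_2) = 0x416C20
s_4 = InvRound(s_3, k_1) = 0xC73416
s_5 = InvRound(s_4, k_0) = 0xA0BC73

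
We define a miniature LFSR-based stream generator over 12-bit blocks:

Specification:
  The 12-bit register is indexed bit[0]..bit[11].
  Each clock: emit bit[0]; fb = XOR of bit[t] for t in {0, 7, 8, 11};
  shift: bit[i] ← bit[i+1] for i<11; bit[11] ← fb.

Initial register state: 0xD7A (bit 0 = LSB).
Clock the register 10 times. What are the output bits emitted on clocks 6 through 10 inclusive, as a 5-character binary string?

reg_0 = 0xD7A
clock 1: out=0, reg = 0x6BD
clock 2: out=1, reg = 0x35E
clock 3: out=0, reg = 0x9AF
clock 4: out=1, reg = 0x4D7
clock 5: out=1, reg = 0x26B
clock 6: out=1, reg = 0x935
clock 7: out=1, reg = 0xC9A
clock 8: out=0, reg = 0x64D
clock 9: out=1, reg = 0xB26
clock 10: out=0, reg = 0x593

11010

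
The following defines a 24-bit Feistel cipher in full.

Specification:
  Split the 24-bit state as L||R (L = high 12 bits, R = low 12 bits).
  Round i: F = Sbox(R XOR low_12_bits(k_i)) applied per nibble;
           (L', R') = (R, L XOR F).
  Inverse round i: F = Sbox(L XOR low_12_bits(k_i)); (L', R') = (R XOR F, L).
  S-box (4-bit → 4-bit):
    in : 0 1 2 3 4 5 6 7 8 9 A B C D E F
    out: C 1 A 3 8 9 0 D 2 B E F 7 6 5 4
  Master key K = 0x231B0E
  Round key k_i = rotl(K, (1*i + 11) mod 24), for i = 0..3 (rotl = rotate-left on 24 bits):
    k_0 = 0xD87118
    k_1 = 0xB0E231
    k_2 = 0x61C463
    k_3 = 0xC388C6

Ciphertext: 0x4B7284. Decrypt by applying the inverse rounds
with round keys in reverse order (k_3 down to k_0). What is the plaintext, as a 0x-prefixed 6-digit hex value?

0xE718A5

s_0 = ciphertext = 0x4B7284
s_1 = InvRound(s_0, k_3) = 0x5554B7
s_2 = InvRound(s_1, k_2) = 0x587555
s_3 = InvRound(s_2, k_1) = 0x8A5587
s_4 = InvRound(s_3, k_0) = 0xE718A5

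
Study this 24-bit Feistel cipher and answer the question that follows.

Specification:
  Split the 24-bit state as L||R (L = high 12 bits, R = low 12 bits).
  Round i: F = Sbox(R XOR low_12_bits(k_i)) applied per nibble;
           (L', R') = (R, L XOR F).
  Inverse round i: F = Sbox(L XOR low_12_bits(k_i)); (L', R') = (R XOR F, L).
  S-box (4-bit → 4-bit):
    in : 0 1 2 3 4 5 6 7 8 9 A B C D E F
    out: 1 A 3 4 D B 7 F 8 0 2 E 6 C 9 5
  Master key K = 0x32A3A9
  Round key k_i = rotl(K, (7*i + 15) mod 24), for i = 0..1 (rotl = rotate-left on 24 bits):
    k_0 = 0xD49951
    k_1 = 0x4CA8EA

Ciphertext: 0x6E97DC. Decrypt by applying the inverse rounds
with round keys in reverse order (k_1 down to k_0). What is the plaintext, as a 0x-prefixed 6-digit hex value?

0x9E9EC8

s_0 = ciphertext = 0x6E97DC
s_1 = InvRound(s_0, k_1) = 0xEC86E9
s_2 = InvRound(s_1, k_0) = 0x9E9EC8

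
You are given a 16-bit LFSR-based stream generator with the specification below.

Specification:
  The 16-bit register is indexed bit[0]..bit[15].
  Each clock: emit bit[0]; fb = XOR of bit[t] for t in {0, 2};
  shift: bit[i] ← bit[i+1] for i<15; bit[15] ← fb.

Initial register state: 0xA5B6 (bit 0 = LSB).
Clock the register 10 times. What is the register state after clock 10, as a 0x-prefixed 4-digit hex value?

reg_0 = 0xA5B6
clock 1: out=0, reg = 0xD2DB
clock 2: out=1, reg = 0xE96D
clock 3: out=1, reg = 0x74B6
clock 4: out=0, reg = 0xBA5B
clock 5: out=1, reg = 0xDD2D
clock 6: out=1, reg = 0x6E96
clock 7: out=0, reg = 0xB74B
clock 8: out=1, reg = 0xDBA5
clock 9: out=1, reg = 0x6DD2
clock 10: out=0, reg = 0x36E9

0x36E9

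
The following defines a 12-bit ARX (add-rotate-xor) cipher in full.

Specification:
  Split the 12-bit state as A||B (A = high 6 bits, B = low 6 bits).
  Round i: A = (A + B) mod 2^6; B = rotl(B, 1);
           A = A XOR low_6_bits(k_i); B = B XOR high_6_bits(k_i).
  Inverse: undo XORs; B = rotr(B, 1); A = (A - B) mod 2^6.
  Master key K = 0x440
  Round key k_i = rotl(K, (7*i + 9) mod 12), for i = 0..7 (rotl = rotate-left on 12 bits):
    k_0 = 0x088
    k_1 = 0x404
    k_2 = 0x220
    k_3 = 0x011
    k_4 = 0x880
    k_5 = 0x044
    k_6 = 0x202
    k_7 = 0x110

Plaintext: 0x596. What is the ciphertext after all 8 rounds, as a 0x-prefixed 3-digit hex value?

s_0 = plaintext = 0x596
s_1 = Round(s_0, k_0) = 0x92E
s_2 = Round(s_1, k_1) = 0x58D
s_3 = Round(s_2, k_2) = 0x0D2
s_4 = Round(s_3, k_3) = 0x124
s_5 = Round(s_4, k_4) = 0xA2B
s_6 = Round(s_5, k_5) = 0x5D6
s_7 = Round(s_6, k_6) = 0xBE4
s_8 = Round(s_7, k_7) = 0x0CD

0x0CD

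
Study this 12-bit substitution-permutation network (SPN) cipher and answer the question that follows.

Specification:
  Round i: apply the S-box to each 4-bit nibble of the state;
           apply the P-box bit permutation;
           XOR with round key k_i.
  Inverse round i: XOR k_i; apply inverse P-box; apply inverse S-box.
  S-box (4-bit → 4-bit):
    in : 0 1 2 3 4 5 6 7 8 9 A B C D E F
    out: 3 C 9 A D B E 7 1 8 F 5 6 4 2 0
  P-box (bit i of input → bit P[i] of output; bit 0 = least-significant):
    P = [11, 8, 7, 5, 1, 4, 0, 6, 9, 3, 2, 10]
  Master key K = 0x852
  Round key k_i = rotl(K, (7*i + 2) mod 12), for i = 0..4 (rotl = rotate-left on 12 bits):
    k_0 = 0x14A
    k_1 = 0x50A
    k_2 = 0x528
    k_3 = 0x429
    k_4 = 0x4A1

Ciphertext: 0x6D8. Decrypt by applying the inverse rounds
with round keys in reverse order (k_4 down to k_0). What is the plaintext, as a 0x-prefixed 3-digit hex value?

0x27E

s_0 = ciphertext = 0x6D8
s_1 = InvRound(s_0, k_4) = 0x069
s_2 = InvRound(s_1, k_3) = 0x99F
s_3 = InvRound(s_2, k_2) = 0x174
s_4 = InvRound(s_3, k_1) = 0x659
s_5 = InvRound(s_4, k_0) = 0x27E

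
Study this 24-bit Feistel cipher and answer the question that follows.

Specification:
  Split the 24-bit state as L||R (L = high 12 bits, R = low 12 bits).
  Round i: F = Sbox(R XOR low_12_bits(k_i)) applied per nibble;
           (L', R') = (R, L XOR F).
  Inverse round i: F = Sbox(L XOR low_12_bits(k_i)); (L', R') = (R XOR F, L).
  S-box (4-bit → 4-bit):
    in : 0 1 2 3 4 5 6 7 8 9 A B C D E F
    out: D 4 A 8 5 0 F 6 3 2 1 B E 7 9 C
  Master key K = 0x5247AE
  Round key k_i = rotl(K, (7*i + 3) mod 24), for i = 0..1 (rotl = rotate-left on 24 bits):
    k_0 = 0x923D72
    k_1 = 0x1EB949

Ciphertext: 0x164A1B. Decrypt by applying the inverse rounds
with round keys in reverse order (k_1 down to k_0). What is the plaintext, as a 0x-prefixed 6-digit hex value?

s_0 = ciphertext = 0x164A1B
s_1 = InvRound(s_0, k_1) = 0x9BC164
s_2 = InvRound(s_1, k_0) = 0x48D9BC

0x48D9BC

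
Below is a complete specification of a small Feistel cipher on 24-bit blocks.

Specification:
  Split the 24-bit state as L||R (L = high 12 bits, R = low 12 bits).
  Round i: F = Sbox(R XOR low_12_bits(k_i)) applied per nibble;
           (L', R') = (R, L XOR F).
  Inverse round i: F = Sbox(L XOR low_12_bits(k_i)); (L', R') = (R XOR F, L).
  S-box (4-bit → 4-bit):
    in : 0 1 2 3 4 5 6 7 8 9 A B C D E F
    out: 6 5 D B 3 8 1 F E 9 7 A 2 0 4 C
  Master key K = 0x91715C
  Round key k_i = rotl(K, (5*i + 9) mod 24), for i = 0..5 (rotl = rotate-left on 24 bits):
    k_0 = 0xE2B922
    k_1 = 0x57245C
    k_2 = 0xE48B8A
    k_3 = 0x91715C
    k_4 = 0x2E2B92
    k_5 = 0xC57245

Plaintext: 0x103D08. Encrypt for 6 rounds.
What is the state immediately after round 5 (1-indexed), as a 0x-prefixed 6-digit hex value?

0xE7158D

s_0 = plaintext = 0x103D08
s_1 = Round(s_0, k_0) = 0xD082D4
s_2 = Round(s_1, k_1) = 0x2D4CE6
s_3 = Round(s_2, k_2) = 0xCE6DC6
s_4 = Round(s_3, k_3) = 0xDC6E71
s_5 = Round(s_4, k_4) = 0xE7158D
s_6 = Round(s_5, k_5) = 0x58D15F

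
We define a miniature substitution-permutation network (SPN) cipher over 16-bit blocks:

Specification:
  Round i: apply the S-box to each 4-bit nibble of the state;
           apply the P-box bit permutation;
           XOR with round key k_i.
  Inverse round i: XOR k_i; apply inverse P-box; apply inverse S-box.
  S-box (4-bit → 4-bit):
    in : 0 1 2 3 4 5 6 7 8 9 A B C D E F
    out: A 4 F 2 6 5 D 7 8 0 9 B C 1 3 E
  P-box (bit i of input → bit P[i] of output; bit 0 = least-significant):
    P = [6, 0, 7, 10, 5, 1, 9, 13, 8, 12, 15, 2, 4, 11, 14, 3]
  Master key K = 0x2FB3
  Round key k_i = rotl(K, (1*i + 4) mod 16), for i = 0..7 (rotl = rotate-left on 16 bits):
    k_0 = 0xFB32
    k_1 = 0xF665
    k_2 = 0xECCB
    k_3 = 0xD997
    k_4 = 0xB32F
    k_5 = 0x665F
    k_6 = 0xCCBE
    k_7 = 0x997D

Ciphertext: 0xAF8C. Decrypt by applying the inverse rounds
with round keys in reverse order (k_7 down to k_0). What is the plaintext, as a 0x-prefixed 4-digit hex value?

0x4C19

s_0 = ciphertext = 0xAF8C
s_1 = InvRound(s_0, k_7) = 0xD362
s_2 = InvRound(s_1, k_6) = 0xBB16
s_3 = InvRound(s_2, k_5) = 0xF79B
s_4 = InvRound(s_3, k_4) = 0x58DC
s_5 = InvRound(s_4, k_3) = 0x853E
s_6 = InvRound(s_5, k_2) = 0x7AA7
s_7 = InvRound(s_6, k_1) = 0x3136
s_8 = InvRound(s_7, k_0) = 0x4C19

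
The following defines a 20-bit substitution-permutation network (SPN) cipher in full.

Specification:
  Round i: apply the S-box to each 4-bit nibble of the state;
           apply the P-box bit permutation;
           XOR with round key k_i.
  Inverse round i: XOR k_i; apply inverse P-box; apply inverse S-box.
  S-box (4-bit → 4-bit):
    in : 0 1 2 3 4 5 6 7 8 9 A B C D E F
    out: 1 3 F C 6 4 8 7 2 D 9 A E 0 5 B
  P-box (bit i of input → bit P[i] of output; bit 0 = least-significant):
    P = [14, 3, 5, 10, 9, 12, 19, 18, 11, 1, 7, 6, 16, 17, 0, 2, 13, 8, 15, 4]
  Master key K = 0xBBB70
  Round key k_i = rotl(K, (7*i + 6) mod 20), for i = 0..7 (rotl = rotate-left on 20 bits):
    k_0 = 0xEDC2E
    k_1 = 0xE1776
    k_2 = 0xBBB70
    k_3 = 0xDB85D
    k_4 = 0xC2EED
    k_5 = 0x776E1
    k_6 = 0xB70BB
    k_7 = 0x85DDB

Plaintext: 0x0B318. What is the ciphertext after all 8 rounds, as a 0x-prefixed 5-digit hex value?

s_0 = plaintext = 0x0B318
s_1 = Round(s_0, k_0) = 0xCEEE2
s_2 = Round(s_1, k_1) = 0x7D8CF
s_3 = Round(s_2, k_2) = 0x74E7A
s_4 = Round(s_3, k_3) = 0x747DC
s_5 = Round(s_4, k_4) = 0xE8346
s_6 = Round(s_5, k_5) = 0xDC221
s_7 = Round(s_6, k_6) = 0x52A74
s_8 = Round(s_7, k_7) = 0x3C7B6

0x3C7B6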